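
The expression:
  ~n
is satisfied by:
  {n: False}


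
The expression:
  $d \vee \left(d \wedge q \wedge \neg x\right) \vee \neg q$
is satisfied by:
  {d: True, q: False}
  {q: False, d: False}
  {q: True, d: True}


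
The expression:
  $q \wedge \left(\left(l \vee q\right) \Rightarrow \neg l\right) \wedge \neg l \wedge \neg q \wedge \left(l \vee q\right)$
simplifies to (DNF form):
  $\text{False}$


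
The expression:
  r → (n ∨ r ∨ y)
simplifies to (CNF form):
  True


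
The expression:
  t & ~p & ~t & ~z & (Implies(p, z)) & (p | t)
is never true.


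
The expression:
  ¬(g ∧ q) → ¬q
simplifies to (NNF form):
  g ∨ ¬q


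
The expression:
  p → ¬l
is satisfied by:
  {l: False, p: False}
  {p: True, l: False}
  {l: True, p: False}


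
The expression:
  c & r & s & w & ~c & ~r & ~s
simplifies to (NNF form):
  False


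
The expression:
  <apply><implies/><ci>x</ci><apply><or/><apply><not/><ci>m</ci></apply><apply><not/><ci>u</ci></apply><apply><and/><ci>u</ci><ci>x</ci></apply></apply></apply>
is always true.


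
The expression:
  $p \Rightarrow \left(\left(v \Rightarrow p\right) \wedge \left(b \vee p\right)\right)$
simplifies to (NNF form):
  $\text{True}$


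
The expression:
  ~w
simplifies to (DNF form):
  ~w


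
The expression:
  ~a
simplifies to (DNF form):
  ~a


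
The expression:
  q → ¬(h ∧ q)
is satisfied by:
  {h: False, q: False}
  {q: True, h: False}
  {h: True, q: False}


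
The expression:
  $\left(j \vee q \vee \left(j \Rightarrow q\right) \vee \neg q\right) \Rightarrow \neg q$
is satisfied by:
  {q: False}


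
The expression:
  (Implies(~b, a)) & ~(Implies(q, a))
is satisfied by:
  {b: True, q: True, a: False}


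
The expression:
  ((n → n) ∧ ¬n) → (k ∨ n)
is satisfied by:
  {n: True, k: True}
  {n: True, k: False}
  {k: True, n: False}


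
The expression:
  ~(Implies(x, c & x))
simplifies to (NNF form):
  x & ~c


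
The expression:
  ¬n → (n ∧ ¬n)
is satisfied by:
  {n: True}


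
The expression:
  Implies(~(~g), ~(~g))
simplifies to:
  True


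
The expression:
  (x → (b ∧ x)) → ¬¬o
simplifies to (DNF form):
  o ∨ (x ∧ ¬b)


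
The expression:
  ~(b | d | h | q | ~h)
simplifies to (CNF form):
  False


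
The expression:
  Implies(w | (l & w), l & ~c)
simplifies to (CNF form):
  (l | ~w) & (~c | ~w)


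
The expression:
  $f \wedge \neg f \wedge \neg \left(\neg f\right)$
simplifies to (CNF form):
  $\text{False}$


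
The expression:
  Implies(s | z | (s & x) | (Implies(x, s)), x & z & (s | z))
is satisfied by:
  {z: True, x: True, s: False}
  {x: True, s: False, z: False}
  {z: True, s: True, x: True}


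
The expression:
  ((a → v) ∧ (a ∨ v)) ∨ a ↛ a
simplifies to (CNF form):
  v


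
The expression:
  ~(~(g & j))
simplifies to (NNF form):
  g & j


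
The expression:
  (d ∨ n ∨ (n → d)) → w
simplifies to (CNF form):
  w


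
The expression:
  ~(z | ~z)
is never true.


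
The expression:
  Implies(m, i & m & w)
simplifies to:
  ~m | (i & w)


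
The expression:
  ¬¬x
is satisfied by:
  {x: True}


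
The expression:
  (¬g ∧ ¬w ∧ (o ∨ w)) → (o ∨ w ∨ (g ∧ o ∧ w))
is always true.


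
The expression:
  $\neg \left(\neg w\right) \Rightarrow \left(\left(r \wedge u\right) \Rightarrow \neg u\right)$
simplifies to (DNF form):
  $\neg r \vee \neg u \vee \neg w$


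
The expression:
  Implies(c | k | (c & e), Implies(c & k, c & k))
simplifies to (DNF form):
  True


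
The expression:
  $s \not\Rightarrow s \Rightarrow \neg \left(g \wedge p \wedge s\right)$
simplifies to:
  $\text{True}$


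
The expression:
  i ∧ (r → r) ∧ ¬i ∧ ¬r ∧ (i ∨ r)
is never true.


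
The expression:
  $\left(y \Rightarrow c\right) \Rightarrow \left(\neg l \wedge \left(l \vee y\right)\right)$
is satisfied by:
  {y: True, l: False, c: False}
  {c: True, y: True, l: False}
  {l: True, y: True, c: False}


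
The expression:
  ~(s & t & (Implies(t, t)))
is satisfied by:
  {s: False, t: False}
  {t: True, s: False}
  {s: True, t: False}


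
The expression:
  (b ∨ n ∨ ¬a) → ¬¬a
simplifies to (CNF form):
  a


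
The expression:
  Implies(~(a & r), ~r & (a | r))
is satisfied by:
  {a: True}


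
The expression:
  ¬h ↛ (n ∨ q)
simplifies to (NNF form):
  ¬h ∧ ¬n ∧ ¬q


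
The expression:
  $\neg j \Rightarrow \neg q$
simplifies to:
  $j \vee \neg q$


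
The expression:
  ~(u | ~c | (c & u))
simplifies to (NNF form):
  c & ~u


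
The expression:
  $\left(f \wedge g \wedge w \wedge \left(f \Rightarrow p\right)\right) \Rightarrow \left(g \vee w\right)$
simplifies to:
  $\text{True}$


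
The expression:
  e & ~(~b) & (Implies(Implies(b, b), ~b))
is never true.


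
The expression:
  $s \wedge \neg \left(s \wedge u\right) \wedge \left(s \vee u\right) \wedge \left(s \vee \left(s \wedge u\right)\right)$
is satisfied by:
  {s: True, u: False}


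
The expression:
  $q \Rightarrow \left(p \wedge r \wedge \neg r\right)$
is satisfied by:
  {q: False}


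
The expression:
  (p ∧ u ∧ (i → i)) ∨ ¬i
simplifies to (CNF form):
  (p ∨ ¬i) ∧ (u ∨ ¬i)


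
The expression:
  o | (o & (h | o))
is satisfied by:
  {o: True}


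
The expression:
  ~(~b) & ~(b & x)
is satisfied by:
  {b: True, x: False}


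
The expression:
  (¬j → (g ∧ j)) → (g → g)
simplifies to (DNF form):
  True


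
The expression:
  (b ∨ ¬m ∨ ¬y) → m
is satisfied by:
  {m: True}


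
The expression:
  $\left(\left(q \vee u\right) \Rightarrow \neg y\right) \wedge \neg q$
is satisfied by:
  {u: False, q: False, y: False}
  {y: True, u: False, q: False}
  {u: True, y: False, q: False}


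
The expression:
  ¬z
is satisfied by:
  {z: False}


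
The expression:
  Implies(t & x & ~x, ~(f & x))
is always true.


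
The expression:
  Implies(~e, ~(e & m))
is always true.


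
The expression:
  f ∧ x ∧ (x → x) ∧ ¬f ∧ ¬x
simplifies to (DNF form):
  False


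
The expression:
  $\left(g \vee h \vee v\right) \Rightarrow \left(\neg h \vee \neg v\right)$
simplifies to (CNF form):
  $\neg h \vee \neg v$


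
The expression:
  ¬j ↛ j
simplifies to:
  True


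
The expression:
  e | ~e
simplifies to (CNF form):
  True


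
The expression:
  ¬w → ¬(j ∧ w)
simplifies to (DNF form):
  True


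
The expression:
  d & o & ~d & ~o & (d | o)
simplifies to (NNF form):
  False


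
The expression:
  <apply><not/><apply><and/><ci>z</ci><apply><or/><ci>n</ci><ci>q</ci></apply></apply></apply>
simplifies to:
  <apply><or/><apply><not/><ci>z</ci></apply><apply><and/><apply><not/><ci>n</ci></apply><apply><not/><ci>q</ci></apply></apply></apply>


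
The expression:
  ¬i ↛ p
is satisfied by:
  {i: False, p: False}


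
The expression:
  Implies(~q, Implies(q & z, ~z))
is always true.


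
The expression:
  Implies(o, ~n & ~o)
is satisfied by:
  {o: False}


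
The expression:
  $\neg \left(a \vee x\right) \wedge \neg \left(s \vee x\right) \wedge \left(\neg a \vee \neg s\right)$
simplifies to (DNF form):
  $\neg a \wedge \neg s \wedge \neg x$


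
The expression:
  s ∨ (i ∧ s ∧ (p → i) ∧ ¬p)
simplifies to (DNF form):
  s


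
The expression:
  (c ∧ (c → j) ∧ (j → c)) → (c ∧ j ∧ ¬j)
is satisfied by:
  {c: False, j: False}
  {j: True, c: False}
  {c: True, j: False}


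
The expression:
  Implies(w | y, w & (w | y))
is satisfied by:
  {w: True, y: False}
  {y: False, w: False}
  {y: True, w: True}


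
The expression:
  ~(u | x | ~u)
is never true.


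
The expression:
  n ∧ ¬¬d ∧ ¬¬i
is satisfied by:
  {i: True, d: True, n: True}


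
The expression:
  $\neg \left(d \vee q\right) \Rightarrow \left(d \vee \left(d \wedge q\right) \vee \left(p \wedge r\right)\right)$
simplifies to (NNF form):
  $d \vee q \vee \left(p \wedge r\right)$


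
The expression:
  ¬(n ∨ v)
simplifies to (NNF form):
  ¬n ∧ ¬v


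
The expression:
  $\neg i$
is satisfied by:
  {i: False}


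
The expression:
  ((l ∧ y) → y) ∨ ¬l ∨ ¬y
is always true.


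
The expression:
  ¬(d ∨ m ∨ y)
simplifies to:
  ¬d ∧ ¬m ∧ ¬y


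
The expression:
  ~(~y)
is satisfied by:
  {y: True}


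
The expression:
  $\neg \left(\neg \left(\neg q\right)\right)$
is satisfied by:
  {q: False}


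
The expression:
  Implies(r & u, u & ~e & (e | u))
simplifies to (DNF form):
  ~e | ~r | ~u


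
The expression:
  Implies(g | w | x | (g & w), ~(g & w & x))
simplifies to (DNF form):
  ~g | ~w | ~x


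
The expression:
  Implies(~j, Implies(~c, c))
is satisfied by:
  {c: True, j: True}
  {c: True, j: False}
  {j: True, c: False}


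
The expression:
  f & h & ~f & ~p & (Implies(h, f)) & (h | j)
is never true.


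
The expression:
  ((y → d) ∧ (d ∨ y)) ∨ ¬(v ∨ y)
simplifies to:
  d ∨ (¬v ∧ ¬y)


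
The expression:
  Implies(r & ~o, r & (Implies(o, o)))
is always true.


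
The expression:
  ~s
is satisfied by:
  {s: False}


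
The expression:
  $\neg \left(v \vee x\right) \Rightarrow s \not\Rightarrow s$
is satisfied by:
  {x: True, v: True}
  {x: True, v: False}
  {v: True, x: False}


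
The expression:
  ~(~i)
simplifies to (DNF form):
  i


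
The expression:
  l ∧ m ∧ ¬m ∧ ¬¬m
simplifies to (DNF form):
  False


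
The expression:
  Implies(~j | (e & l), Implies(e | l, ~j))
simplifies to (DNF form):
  ~e | ~j | ~l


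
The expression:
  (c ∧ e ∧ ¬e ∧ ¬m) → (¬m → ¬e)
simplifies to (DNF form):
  True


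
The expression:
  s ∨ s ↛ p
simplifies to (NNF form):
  s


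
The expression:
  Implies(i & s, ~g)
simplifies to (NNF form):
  ~g | ~i | ~s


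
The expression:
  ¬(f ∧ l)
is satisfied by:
  {l: False, f: False}
  {f: True, l: False}
  {l: True, f: False}


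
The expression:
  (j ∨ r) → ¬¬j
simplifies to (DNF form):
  j ∨ ¬r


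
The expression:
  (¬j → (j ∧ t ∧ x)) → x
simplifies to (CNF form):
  x ∨ ¬j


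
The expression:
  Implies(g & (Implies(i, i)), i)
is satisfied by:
  {i: True, g: False}
  {g: False, i: False}
  {g: True, i: True}


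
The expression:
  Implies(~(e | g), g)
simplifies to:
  e | g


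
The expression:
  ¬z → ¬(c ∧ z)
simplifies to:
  True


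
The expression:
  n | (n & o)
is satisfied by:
  {n: True}


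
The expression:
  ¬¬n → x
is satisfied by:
  {x: True, n: False}
  {n: False, x: False}
  {n: True, x: True}


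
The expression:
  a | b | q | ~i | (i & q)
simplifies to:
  a | b | q | ~i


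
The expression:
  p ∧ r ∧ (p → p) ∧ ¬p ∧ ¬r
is never true.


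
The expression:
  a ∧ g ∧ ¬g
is never true.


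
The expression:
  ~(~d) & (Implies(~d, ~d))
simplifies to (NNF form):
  d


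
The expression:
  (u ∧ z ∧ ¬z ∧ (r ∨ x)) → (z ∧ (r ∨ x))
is always true.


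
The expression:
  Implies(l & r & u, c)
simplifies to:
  c | ~l | ~r | ~u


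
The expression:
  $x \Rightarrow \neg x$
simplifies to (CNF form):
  $\neg x$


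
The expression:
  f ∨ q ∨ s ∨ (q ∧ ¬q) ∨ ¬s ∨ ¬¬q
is always true.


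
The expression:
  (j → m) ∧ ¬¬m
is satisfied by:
  {m: True}


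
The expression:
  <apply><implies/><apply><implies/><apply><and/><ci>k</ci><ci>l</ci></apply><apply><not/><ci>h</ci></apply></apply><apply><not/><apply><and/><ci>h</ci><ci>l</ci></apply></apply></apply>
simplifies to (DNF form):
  <apply><or/><ci>k</ci><apply><not/><ci>h</ci></apply><apply><not/><ci>l</ci></apply></apply>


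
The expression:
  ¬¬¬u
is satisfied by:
  {u: False}


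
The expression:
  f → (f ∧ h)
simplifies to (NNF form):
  h ∨ ¬f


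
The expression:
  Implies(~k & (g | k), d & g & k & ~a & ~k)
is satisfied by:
  {k: True, g: False}
  {g: False, k: False}
  {g: True, k: True}


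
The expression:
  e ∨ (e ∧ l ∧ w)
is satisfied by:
  {e: True}


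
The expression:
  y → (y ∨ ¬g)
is always true.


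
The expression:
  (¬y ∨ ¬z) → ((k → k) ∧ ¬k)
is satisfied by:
  {y: True, z: True, k: False}
  {y: True, z: False, k: False}
  {z: True, y: False, k: False}
  {y: False, z: False, k: False}
  {y: True, k: True, z: True}


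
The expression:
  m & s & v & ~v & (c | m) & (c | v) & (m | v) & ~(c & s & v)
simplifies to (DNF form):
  False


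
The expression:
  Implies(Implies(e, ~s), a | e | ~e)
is always true.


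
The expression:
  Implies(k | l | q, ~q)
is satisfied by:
  {q: False}


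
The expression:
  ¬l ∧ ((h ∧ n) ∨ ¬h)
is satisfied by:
  {n: True, h: False, l: False}
  {h: False, l: False, n: False}
  {n: True, h: True, l: False}


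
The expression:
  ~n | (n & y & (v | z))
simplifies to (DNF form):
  ~n | (v & y) | (y & z)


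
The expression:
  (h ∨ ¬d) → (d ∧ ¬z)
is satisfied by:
  {d: True, h: False, z: False}
  {z: True, d: True, h: False}
  {h: True, d: True, z: False}


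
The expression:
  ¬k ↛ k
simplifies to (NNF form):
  True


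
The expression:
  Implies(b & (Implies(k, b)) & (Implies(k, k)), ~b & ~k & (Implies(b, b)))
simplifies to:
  ~b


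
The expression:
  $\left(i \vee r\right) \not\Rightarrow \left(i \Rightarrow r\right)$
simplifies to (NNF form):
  $i \wedge \neg r$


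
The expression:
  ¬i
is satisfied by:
  {i: False}


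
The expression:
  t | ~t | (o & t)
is always true.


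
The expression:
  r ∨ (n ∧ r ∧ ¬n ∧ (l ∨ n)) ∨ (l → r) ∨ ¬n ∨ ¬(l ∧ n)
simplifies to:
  r ∨ ¬l ∨ ¬n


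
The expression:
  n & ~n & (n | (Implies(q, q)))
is never true.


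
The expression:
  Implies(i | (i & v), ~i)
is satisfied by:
  {i: False}


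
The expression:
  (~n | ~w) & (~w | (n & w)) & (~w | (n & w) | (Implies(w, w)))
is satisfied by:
  {w: False}


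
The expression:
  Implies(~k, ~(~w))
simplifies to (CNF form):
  k | w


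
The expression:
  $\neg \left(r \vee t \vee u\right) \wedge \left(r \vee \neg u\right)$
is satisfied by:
  {u: False, r: False, t: False}


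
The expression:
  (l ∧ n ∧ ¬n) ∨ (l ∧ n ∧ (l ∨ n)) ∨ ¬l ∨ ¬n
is always true.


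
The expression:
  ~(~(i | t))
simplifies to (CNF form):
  i | t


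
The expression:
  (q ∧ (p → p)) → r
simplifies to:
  r ∨ ¬q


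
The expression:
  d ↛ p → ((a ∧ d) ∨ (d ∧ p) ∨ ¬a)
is always true.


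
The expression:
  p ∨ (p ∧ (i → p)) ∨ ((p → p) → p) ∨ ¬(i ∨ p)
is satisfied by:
  {p: True, i: False}
  {i: False, p: False}
  {i: True, p: True}


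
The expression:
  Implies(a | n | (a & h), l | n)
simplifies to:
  l | n | ~a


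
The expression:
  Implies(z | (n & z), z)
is always true.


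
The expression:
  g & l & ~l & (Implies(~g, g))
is never true.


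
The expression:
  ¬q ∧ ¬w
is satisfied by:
  {q: False, w: False}


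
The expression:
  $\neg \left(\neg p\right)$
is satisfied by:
  {p: True}


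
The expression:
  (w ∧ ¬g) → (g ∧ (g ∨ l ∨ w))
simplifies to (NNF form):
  g ∨ ¬w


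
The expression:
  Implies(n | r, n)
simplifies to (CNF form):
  n | ~r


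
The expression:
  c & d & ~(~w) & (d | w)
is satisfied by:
  {c: True, w: True, d: True}


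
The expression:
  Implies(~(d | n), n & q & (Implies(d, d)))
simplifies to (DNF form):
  d | n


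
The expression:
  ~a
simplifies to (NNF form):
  ~a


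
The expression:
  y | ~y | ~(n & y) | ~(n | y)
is always true.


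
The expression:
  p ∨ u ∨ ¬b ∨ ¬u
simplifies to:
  True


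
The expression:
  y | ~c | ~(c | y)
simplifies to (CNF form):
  y | ~c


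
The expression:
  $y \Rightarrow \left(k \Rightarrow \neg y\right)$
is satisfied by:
  {k: False, y: False}
  {y: True, k: False}
  {k: True, y: False}


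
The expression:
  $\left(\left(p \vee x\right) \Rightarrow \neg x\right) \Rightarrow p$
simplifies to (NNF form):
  $p \vee x$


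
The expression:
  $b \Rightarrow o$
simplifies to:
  $o \vee \neg b$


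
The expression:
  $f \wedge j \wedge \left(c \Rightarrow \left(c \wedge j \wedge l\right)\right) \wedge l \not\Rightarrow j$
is never true.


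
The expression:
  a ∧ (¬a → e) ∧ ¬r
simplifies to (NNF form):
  a ∧ ¬r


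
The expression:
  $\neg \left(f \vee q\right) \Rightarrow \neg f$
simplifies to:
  $\text{True}$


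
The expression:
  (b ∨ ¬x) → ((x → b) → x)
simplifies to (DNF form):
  x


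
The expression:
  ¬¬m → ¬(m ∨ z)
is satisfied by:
  {m: False}


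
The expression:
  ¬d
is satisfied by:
  {d: False}


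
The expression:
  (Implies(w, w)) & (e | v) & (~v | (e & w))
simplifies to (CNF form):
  e & (w | ~v)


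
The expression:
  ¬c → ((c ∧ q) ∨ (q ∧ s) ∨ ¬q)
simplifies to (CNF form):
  c ∨ s ∨ ¬q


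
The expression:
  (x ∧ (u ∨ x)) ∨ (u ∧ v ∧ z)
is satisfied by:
  {x: True, z: True, u: True, v: True}
  {x: True, z: True, u: True, v: False}
  {x: True, z: True, v: True, u: False}
  {x: True, z: True, v: False, u: False}
  {x: True, u: True, v: True, z: False}
  {x: True, u: True, v: False, z: False}
  {x: True, u: False, v: True, z: False}
  {x: True, u: False, v: False, z: False}
  {z: True, u: True, v: True, x: False}


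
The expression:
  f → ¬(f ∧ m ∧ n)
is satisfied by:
  {m: False, n: False, f: False}
  {f: True, m: False, n: False}
  {n: True, m: False, f: False}
  {f: True, n: True, m: False}
  {m: True, f: False, n: False}
  {f: True, m: True, n: False}
  {n: True, m: True, f: False}


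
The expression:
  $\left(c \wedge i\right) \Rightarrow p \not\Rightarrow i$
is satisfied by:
  {c: False, i: False}
  {i: True, c: False}
  {c: True, i: False}


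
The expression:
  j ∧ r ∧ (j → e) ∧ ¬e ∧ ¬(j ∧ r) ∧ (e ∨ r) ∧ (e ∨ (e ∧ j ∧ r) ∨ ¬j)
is never true.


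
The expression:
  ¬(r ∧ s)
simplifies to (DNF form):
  ¬r ∨ ¬s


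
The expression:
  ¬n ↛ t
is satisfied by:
  {n: False, t: False}


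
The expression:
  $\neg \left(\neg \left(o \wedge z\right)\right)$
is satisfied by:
  {z: True, o: True}


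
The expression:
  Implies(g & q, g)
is always true.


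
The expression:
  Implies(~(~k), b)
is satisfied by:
  {b: True, k: False}
  {k: False, b: False}
  {k: True, b: True}


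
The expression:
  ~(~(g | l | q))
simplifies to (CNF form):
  g | l | q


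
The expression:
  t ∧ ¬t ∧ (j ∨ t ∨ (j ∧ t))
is never true.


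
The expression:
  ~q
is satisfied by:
  {q: False}


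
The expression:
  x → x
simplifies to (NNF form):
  True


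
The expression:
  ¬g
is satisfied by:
  {g: False}


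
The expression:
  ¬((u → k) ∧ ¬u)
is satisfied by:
  {u: True}


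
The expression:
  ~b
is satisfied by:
  {b: False}


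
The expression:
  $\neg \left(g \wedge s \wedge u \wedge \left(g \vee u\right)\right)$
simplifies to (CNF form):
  $\neg g \vee \neg s \vee \neg u$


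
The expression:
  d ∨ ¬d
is always true.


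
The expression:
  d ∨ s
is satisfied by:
  {d: True, s: True}
  {d: True, s: False}
  {s: True, d: False}


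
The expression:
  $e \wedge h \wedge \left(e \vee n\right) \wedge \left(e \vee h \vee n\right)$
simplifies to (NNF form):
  $e \wedge h$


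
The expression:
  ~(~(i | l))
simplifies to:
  i | l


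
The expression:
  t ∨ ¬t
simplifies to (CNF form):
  True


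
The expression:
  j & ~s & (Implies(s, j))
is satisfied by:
  {j: True, s: False}


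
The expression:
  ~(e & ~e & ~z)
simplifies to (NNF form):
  True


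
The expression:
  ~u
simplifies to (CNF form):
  ~u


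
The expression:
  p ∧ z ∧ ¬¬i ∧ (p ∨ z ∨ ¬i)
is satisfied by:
  {z: True, i: True, p: True}


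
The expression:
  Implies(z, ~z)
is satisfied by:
  {z: False}


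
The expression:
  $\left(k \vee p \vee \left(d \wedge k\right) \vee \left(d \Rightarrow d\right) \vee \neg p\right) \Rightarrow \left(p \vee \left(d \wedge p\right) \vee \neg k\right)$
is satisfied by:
  {p: True, k: False}
  {k: False, p: False}
  {k: True, p: True}


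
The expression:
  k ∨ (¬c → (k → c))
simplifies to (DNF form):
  True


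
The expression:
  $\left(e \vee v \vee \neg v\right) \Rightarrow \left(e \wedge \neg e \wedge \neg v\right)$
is never true.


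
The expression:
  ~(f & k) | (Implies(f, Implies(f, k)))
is always true.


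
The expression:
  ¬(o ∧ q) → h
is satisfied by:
  {q: True, h: True, o: True}
  {q: True, h: True, o: False}
  {h: True, o: True, q: False}
  {h: True, o: False, q: False}
  {q: True, o: True, h: False}


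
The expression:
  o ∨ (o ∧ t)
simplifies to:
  o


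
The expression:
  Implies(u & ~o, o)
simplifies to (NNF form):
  o | ~u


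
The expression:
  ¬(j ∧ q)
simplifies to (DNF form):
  ¬j ∨ ¬q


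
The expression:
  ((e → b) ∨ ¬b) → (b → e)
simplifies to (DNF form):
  e ∨ ¬b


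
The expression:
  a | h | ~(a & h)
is always true.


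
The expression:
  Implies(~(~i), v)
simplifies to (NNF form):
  v | ~i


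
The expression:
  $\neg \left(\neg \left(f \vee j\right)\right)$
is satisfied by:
  {f: True, j: True}
  {f: True, j: False}
  {j: True, f: False}


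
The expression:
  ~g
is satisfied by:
  {g: False}


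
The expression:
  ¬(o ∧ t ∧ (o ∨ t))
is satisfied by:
  {o: False, t: False}
  {t: True, o: False}
  {o: True, t: False}


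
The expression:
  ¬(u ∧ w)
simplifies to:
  ¬u ∨ ¬w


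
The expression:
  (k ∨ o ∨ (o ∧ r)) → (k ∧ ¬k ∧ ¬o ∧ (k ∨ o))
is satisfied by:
  {o: False, k: False}


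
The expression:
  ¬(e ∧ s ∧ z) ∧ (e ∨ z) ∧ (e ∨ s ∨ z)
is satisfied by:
  {z: True, e: False, s: False}
  {z: True, s: True, e: False}
  {z: True, e: True, s: False}
  {e: True, s: False, z: False}
  {s: True, e: True, z: False}


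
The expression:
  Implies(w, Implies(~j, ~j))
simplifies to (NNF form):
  True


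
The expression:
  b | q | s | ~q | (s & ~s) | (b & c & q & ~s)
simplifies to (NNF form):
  True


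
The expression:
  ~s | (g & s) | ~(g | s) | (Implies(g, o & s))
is always true.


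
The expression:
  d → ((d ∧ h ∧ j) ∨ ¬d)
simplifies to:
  (h ∧ j) ∨ ¬d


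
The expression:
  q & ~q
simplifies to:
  False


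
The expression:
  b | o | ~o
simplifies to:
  True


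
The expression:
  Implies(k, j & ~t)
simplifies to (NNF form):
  ~k | (j & ~t)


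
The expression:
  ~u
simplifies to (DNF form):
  ~u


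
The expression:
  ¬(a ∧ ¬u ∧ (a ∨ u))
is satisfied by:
  {u: True, a: False}
  {a: False, u: False}
  {a: True, u: True}


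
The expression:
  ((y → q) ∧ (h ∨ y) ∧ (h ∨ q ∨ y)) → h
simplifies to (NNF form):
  h ∨ ¬q ∨ ¬y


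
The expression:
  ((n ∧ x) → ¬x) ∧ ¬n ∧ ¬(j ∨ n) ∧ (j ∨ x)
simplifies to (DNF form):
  x ∧ ¬j ∧ ¬n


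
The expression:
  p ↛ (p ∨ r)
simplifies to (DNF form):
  False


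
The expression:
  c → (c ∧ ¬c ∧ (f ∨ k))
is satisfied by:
  {c: False}


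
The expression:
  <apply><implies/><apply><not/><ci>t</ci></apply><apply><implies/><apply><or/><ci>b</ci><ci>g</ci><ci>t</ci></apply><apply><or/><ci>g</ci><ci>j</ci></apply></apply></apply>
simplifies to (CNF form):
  <apply><or/><ci>g</ci><ci>j</ci><ci>t</ci><apply><not/><ci>b</ci></apply></apply>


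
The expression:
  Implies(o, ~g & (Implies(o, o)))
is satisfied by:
  {g: False, o: False}
  {o: True, g: False}
  {g: True, o: False}


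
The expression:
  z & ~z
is never true.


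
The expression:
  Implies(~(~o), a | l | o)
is always true.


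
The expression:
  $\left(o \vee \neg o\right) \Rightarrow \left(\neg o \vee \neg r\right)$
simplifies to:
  $\neg o \vee \neg r$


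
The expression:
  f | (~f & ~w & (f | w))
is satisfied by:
  {f: True}


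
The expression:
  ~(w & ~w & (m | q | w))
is always true.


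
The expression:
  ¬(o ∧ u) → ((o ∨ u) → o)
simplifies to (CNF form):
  o ∨ ¬u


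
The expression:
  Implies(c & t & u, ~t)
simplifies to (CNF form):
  ~c | ~t | ~u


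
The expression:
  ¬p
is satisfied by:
  {p: False}


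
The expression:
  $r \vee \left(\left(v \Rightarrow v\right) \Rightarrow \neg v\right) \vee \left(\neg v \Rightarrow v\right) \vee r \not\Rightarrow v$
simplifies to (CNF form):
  $\text{True}$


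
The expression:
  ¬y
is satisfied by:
  {y: False}


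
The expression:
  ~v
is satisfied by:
  {v: False}


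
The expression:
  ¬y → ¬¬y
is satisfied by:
  {y: True}


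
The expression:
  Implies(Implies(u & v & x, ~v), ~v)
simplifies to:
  ~v | (u & x)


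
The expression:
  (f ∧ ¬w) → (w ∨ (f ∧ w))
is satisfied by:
  {w: True, f: False}
  {f: False, w: False}
  {f: True, w: True}


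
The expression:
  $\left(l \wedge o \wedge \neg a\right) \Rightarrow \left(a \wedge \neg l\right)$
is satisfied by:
  {a: True, l: False, o: False}
  {l: False, o: False, a: False}
  {a: True, o: True, l: False}
  {o: True, l: False, a: False}
  {a: True, l: True, o: False}
  {l: True, a: False, o: False}
  {a: True, o: True, l: True}


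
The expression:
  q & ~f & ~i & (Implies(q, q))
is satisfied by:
  {q: True, i: False, f: False}


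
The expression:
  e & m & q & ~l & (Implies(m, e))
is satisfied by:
  {m: True, e: True, q: True, l: False}


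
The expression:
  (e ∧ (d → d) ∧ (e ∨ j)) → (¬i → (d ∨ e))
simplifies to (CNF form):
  True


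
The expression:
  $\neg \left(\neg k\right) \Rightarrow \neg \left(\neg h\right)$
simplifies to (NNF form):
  $h \vee \neg k$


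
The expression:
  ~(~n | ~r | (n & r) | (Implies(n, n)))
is never true.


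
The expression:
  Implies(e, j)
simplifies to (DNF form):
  j | ~e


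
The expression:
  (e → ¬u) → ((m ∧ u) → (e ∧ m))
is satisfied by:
  {e: True, u: False, m: False}
  {u: False, m: False, e: False}
  {e: True, m: True, u: False}
  {m: True, u: False, e: False}
  {e: True, u: True, m: False}
  {u: True, e: False, m: False}
  {e: True, m: True, u: True}


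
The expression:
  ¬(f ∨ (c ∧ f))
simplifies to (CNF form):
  ¬f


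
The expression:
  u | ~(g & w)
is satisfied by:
  {u: True, w: False, g: False}
  {w: False, g: False, u: False}
  {g: True, u: True, w: False}
  {g: True, w: False, u: False}
  {u: True, w: True, g: False}
  {w: True, u: False, g: False}
  {g: True, w: True, u: True}


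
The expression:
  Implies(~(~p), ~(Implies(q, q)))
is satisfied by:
  {p: False}


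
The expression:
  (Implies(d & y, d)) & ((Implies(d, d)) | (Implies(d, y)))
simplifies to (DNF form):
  True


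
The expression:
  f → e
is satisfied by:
  {e: True, f: False}
  {f: False, e: False}
  {f: True, e: True}


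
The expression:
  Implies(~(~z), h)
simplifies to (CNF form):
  h | ~z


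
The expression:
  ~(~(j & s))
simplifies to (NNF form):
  j & s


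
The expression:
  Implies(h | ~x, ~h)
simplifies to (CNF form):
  ~h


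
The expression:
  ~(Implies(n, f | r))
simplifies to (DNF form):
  n & ~f & ~r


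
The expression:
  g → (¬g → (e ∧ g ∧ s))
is always true.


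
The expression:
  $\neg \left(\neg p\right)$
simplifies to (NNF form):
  $p$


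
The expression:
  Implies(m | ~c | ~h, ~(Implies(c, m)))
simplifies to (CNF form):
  c & ~m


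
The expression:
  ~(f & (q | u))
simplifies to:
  ~f | (~q & ~u)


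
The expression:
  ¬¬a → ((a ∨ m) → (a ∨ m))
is always true.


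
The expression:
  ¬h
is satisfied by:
  {h: False}


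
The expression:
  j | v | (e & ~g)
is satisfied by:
  {j: True, v: True, e: True, g: False}
  {j: True, v: True, e: False, g: False}
  {j: True, v: True, g: True, e: True}
  {j: True, v: True, g: True, e: False}
  {j: True, e: True, g: False, v: False}
  {j: True, e: False, g: False, v: False}
  {j: True, g: True, e: True, v: False}
  {j: True, g: True, e: False, v: False}
  {v: True, e: True, g: False, j: False}
  {v: True, e: False, g: False, j: False}
  {v: True, g: True, e: True, j: False}
  {v: True, g: True, e: False, j: False}
  {e: True, v: False, g: False, j: False}


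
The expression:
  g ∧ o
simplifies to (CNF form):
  g ∧ o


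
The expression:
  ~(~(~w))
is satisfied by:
  {w: False}


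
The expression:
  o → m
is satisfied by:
  {m: True, o: False}
  {o: False, m: False}
  {o: True, m: True}


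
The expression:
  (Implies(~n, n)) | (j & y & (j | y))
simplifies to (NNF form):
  n | (j & y)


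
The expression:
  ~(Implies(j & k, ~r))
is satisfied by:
  {r: True, j: True, k: True}


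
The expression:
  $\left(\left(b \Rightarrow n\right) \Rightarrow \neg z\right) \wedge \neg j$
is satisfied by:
  {b: True, j: False, z: False, n: False}
  {b: False, j: False, z: False, n: False}
  {n: True, b: True, j: False, z: False}
  {n: True, b: False, j: False, z: False}
  {z: True, b: True, j: False, n: False}


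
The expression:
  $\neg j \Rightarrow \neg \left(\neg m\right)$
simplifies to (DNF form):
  $j \vee m$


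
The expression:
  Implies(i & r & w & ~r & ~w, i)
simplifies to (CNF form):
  True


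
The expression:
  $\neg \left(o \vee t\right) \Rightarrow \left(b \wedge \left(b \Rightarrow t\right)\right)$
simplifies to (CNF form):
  $o \vee t$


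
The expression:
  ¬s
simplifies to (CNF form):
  ¬s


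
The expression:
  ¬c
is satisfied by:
  {c: False}


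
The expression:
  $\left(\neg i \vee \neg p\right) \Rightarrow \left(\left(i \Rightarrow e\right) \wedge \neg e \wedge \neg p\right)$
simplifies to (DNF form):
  $\left(i \wedge p\right) \vee \left(i \wedge \neg i\right) \vee \left(i \wedge p \wedge \neg e\right) \vee \left(i \wedge p \wedge \neg p\right) \vee \left(i \wedge \neg e \wedge \neg i\right) \vee \left(i \wedge \neg i \wedge \neg p\right) \vee \left(p \wedge \neg e \wedge \neg p\right) \vee \left(\neg e \wedge \neg i \wedge \neg p\right)$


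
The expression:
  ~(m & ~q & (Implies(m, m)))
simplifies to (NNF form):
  q | ~m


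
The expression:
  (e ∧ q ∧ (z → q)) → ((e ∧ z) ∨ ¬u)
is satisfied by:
  {z: True, u: False, e: False, q: False}
  {z: False, u: False, e: False, q: False}
  {z: True, q: True, u: False, e: False}
  {q: True, z: False, u: False, e: False}
  {z: True, e: True, q: False, u: False}
  {e: True, q: False, u: False, z: False}
  {z: True, q: True, e: True, u: False}
  {q: True, e: True, z: False, u: False}
  {z: True, u: True, q: False, e: False}
  {u: True, q: False, e: False, z: False}
  {z: True, q: True, u: True, e: False}
  {q: True, u: True, z: False, e: False}
  {z: True, e: True, u: True, q: False}
  {e: True, u: True, q: False, z: False}
  {z: True, q: True, e: True, u: True}


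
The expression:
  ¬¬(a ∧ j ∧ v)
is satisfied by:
  {a: True, j: True, v: True}


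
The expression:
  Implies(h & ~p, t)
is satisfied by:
  {t: True, p: True, h: False}
  {t: True, h: False, p: False}
  {p: True, h: False, t: False}
  {p: False, h: False, t: False}
  {t: True, p: True, h: True}
  {t: True, h: True, p: False}
  {p: True, h: True, t: False}


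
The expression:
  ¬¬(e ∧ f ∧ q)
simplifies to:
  e ∧ f ∧ q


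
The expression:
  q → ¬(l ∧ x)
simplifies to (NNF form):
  ¬l ∨ ¬q ∨ ¬x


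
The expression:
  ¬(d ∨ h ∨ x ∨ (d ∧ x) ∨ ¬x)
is never true.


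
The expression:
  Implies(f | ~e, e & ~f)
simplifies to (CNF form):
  e & ~f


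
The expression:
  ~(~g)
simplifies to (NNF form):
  g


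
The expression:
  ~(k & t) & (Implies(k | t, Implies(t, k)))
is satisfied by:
  {t: False}


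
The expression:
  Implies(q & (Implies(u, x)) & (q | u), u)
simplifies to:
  u | ~q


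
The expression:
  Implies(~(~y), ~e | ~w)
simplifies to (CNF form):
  ~e | ~w | ~y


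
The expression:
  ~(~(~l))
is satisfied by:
  {l: False}


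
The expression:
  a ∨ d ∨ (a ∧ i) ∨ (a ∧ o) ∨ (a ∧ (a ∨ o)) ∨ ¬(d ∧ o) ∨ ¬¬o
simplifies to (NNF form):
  True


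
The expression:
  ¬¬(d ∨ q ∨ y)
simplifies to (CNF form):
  d ∨ q ∨ y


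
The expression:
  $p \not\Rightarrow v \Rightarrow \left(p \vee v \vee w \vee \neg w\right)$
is always true.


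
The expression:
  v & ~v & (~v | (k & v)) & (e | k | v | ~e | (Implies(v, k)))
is never true.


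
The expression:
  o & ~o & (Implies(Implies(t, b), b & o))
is never true.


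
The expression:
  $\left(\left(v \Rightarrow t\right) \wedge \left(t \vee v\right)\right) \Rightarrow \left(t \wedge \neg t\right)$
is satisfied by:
  {t: False}


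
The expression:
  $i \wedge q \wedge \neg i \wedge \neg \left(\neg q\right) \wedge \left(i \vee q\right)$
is never true.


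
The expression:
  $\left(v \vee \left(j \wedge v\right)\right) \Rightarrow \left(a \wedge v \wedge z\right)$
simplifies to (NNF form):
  $\left(a \wedge z\right) \vee \neg v$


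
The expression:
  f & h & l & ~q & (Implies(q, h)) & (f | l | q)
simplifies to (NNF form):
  f & h & l & ~q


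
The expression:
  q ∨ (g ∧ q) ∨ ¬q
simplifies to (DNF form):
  True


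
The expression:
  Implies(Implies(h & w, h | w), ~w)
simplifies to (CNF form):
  ~w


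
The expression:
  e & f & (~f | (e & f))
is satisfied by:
  {e: True, f: True}


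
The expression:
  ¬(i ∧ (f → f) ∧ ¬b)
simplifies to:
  b ∨ ¬i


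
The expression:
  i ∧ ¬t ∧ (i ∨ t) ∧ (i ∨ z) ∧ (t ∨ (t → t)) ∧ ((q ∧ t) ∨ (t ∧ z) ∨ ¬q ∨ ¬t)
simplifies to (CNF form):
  i ∧ ¬t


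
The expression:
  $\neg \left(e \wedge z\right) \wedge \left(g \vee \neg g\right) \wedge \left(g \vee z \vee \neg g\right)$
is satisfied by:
  {e: False, z: False}
  {z: True, e: False}
  {e: True, z: False}


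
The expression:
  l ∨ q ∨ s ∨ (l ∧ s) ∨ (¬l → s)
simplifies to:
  l ∨ q ∨ s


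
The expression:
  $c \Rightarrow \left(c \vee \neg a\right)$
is always true.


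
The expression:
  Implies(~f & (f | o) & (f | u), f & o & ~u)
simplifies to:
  f | ~o | ~u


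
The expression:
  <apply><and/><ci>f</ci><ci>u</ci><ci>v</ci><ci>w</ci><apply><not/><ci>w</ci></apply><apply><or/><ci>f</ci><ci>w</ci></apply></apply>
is never true.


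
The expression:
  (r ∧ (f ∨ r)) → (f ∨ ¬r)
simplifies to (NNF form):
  f ∨ ¬r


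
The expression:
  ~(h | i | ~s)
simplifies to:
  s & ~h & ~i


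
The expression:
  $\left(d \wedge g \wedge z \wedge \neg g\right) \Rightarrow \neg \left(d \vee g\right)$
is always true.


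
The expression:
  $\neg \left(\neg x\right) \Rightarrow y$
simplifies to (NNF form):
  $y \vee \neg x$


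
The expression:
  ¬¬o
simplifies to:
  o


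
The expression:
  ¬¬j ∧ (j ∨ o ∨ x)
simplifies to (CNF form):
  j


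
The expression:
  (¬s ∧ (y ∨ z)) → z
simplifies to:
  s ∨ z ∨ ¬y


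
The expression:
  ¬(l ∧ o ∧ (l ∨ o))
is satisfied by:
  {l: False, o: False}
  {o: True, l: False}
  {l: True, o: False}


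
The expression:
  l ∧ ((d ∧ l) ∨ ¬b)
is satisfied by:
  {d: True, l: True, b: False}
  {l: True, b: False, d: False}
  {b: True, d: True, l: True}


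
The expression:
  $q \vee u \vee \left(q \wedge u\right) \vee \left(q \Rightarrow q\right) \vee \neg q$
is always true.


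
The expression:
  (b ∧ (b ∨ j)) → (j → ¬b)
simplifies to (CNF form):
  ¬b ∨ ¬j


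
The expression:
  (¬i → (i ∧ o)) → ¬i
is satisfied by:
  {i: False}


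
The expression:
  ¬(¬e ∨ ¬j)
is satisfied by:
  {j: True, e: True}


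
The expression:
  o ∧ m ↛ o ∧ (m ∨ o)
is never true.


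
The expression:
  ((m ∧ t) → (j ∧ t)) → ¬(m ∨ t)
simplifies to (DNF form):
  (t ∧ ¬t) ∨ (¬m ∧ ¬t) ∨ (m ∧ t ∧ ¬j) ∨ (m ∧ t ∧ ¬t) ∨ (m ∧ ¬j ∧ ¬m) ∨ (m ∧ ¬m ∧ ¬t) ∨ (t ∧ ¬j ∧ ¬t) ∨ (¬j ∧ ¬m ∧ ¬t)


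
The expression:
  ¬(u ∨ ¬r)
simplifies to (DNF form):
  r ∧ ¬u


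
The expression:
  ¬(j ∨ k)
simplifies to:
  ¬j ∧ ¬k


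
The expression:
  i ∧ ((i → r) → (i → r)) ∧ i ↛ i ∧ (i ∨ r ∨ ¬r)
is never true.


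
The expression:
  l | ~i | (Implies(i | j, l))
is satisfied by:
  {l: True, i: False}
  {i: False, l: False}
  {i: True, l: True}


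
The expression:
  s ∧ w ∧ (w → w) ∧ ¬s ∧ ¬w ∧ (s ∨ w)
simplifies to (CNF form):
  False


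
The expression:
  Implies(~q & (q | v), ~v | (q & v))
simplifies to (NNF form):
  q | ~v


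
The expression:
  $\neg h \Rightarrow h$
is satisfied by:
  {h: True}


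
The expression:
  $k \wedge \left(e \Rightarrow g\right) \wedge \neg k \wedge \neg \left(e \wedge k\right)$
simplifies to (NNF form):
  $\text{False}$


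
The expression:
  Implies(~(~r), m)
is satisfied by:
  {m: True, r: False}
  {r: False, m: False}
  {r: True, m: True}


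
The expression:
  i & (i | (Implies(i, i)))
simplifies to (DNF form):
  i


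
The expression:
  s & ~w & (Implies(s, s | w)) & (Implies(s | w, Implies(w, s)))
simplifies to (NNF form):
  s & ~w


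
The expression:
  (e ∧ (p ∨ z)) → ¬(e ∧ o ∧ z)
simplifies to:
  ¬e ∨ ¬o ∨ ¬z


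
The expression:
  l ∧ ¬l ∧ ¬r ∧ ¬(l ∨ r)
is never true.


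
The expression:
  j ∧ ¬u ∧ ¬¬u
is never true.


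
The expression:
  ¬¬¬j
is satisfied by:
  {j: False}


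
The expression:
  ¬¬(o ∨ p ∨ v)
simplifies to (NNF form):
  o ∨ p ∨ v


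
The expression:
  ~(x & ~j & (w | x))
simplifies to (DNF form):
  j | ~x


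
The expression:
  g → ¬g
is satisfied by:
  {g: False}


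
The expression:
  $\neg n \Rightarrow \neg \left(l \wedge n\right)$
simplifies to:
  $\text{True}$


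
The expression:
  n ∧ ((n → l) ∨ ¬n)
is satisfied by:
  {n: True, l: True}
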